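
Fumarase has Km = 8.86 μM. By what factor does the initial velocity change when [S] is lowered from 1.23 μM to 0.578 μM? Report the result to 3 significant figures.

0.502

Since Vmax cancels, v₂/v₁ = [S]₂(Km+[S]₁) / [S]₁(Km+[S]₂).
= 0.578×(8.86+1.23) / (1.23×(8.86+0.578)) = 5.832/11.61 = 0.502.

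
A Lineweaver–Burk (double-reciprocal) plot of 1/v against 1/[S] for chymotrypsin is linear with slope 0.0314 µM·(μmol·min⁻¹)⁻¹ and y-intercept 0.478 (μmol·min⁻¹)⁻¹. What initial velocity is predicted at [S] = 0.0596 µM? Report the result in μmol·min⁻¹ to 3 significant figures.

0.995 μmol·min⁻¹

The y-intercept is 1/Vmax, so Vmax = 1/0.478 = 2.09 μmol·min⁻¹.
The slope is Km/Vmax, so Km = 0.0314 × 2.09 = 0.0657 µM.
Then v = 2.09 × 0.0596/(0.0657 + 0.0596) = 0.995 μmol·min⁻¹.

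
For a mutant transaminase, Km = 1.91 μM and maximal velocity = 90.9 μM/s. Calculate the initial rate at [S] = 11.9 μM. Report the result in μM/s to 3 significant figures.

78.3 μM/s

v = Vmax·[S]/(Km + [S]) = 90.9 × 11.9 / (1.91 + 11.9)
  = 1082 / 13.81 = 78.3 μM/s.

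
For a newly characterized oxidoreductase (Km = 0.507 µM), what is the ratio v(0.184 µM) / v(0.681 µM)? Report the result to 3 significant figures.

Since Vmax cancels, v₂/v₁ = [S]₂(Km+[S]₁) / [S]₁(Km+[S]₂).
= 0.184×(0.507+0.681) / (0.681×(0.507+0.184)) = 0.2186/0.4706 = 0.465.

0.465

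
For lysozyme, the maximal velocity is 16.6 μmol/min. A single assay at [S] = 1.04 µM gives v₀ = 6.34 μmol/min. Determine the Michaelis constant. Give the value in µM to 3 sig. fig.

1.68 µM

v/Vmax = 6.34/16.6 = 0.3819 = [S]/(Km+[S]).
So Km + [S] = [S]/0.3819 = 2.723 µM, giving Km = 2.723 − 1.04 = 1.68 µM.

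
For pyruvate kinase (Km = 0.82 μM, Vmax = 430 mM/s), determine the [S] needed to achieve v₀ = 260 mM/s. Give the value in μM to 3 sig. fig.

Rearranging v = Vmax[S]/(Km+[S]) gives [S] = Km·v/(Vmax − v).
[S] = 0.82 × 260 / (430 − 260) = 213.2/170.0 = 1.25 μM.

1.25 μM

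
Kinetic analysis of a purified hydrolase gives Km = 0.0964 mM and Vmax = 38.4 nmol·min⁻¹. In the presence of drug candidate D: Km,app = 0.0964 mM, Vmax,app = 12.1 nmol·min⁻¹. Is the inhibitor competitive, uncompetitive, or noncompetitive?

Vmax decreases (38.4 → 12.1 nmol·min⁻¹) while Km is unchanged — pure noncompetitive inhibition.

noncompetitive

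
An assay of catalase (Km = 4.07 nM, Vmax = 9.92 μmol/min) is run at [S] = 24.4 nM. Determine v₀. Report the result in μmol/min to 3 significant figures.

8.50 μmol/min

v = Vmax·[S]/(Km + [S]) = 9.92 × 24.4 / (4.07 + 24.4)
  = 242.0 / 28.47 = 8.50 μmol/min.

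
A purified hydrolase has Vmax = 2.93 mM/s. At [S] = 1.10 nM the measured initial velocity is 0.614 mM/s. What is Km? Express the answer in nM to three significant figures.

4.15 nM

From v = Vmax[S]/(Km+[S]), Km = [S](Vmax − v)/v.
Km = 1.10 × (2.93 − 0.614) / 0.614 = 2.548/0.614 = 4.15 nM.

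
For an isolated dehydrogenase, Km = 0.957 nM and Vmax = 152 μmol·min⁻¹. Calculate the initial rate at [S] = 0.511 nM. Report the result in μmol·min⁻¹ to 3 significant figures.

52.9 μmol·min⁻¹

v = Vmax·[S]/(Km + [S]) = 152 × 0.511 / (0.957 + 0.511)
  = 77.67 / 1.468 = 52.9 μmol·min⁻¹.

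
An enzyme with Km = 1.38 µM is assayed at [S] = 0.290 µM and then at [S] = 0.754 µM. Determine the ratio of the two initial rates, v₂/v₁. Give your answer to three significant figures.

2.03

Since Vmax cancels, v₂/v₁ = [S]₂(Km+[S]₁) / [S]₁(Km+[S]₂).
= 0.754×(1.38+0.290) / (0.290×(1.38+0.754)) = 1.259/0.6189 = 2.03.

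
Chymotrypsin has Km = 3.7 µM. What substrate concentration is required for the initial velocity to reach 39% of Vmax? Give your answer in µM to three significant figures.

2.37 µM

v/Vmax = [S]/(Km+[S]) = 0.39, so [S] = Km·0.39/(1 − 0.39) = 3.7 × 0.6393.
[S] = 2.37 µM.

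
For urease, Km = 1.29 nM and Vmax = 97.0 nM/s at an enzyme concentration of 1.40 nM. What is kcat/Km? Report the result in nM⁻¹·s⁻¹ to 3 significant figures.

53.7 nM⁻¹·s⁻¹

kcat = Vmax/[E]total = 97.0/1.40 = 69.3 s⁻¹.
kcat/Km = 69.3/1.29 = 53.7 nM⁻¹·s⁻¹.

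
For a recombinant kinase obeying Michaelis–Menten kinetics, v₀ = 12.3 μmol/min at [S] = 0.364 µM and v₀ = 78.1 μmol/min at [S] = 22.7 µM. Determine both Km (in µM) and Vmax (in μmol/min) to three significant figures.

Km = 2.17 µM; Vmax = 85.6 μmol/min

In reciprocal form, 1/v = (Km/Vmax)·(1/[S]) + 1/Vmax. The two points give (1/[S], 1/v) = (2.747, 0.08130) and (0.04405, 0.01280).
Slope = (0.08130 − 0.01280)/(2.747 − 0.04405) = 0.02534; intercept = 0.08130 − 0.02534×2.747 = 0.01169.
Vmax = 1/intercept = 85.6 μmol/min; Km = slope × Vmax = 0.02534 × 85.6 = 2.17 µM.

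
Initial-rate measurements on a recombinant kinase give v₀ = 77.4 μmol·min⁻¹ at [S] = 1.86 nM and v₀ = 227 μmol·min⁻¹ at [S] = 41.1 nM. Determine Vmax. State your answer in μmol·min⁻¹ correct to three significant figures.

From v = Vmax[S]/(Km+[S]), each point gives Vmax = v(Km+[S])/[S].
Equating: 77.4(Km+1.86)/1.86 = 227(Km+41.1)/41.1.
41.61·Km + 77.4 = 5.523·Km + 227, so (41.61 − 5.523)·Km = 227 − 77.4.
Km = 149.6/36.09 = 4.15 nM; then Vmax = 77.4(4.15+1.86)/1.86 = 250 μmol·min⁻¹.

250 μmol·min⁻¹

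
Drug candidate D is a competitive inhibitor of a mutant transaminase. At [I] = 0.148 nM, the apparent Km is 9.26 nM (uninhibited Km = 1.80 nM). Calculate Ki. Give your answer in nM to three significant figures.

0.0357 nM

Competitive: Km,app = α·Km with α = 1 + [I]/Ki.
α = Km,app/Km = 9.26/1.80 = 5.144.
Since α = 1 + [I]/Ki, [I]/Ki = 5.144 − 1 = 4.144 and Ki = 0.148/4.144 = 0.0357 nM.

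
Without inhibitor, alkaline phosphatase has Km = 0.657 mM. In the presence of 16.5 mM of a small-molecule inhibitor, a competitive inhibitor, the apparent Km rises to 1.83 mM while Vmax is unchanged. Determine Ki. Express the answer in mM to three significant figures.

9.24 mM

Competitive: Km,app = α·Km with α = 1 + [I]/Ki.
α = Km,app/Km = 1.83/0.657 = 2.785.
Since α = 1 + [I]/Ki, [I]/Ki = 2.785 − 1 = 1.785 and Ki = 16.5/1.785 = 9.24 mM.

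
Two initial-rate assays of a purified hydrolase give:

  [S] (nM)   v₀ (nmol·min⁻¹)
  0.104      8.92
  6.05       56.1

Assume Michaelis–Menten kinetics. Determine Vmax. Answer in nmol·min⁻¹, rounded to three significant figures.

From v = Vmax[S]/(Km+[S]), each point gives Vmax = v(Km+[S])/[S].
Equating: 8.92(Km+0.104)/0.104 = 56.1(Km+6.05)/6.05.
85.77·Km + 8.92 = 9.273·Km + 56.1, so (85.77 − 9.273)·Km = 56.1 − 8.92.
Km = 47.18/76.50 = 0.617 nM; then Vmax = 8.92(0.617+0.104)/0.104 = 61.8 nmol·min⁻¹.

61.8 nmol·min⁻¹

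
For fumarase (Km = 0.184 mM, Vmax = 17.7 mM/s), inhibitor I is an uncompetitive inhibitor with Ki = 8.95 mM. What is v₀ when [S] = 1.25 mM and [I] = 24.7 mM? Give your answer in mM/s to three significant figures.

α = 1 + [I]/Ki = 1 + 24.7/8.95 = 3.760.
For an uncompetitive inhibitor, both parameters are divided by α, giving Vmax/α and Km/α: Km,app = 0.0489 mM, Vmax,app = 4.71 mM/s.
v = Vmax,app·[S]/(Km,app + [S]) = 4.71 × 1.25/(0.0489 + 1.25) = 4.53 mM/s.

4.53 mM/s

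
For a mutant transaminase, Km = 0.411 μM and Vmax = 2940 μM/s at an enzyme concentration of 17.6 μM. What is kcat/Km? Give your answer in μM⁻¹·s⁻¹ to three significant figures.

kcat = Vmax/[E]total = 2940/17.6 = 167 s⁻¹.
kcat/Km = 167/0.411 = 406 μM⁻¹·s⁻¹.

406 μM⁻¹·s⁻¹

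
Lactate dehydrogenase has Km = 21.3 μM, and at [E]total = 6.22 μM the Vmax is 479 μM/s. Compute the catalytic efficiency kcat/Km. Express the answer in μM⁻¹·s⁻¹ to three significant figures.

kcat = Vmax/[E]total = 479/6.22 = 77.0 s⁻¹.
kcat/Km = 77.0/21.3 = 3.62 μM⁻¹·s⁻¹.

3.62 μM⁻¹·s⁻¹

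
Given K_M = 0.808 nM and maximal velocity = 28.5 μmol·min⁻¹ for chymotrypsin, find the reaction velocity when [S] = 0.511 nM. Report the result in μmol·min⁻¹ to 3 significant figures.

v = Vmax·[S]/(Km + [S]) = 28.5 × 0.511 / (0.808 + 0.511)
  = 14.56 / 1.319 = 11.0 μmol·min⁻¹.

11.0 μmol·min⁻¹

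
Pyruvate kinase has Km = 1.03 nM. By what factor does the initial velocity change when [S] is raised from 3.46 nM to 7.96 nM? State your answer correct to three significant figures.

1.15

Since Vmax cancels, v₂/v₁ = [S]₂(Km+[S]₁) / [S]₁(Km+[S]₂).
= 7.96×(1.03+3.46) / (3.46×(1.03+7.96)) = 35.74/31.11 = 1.15.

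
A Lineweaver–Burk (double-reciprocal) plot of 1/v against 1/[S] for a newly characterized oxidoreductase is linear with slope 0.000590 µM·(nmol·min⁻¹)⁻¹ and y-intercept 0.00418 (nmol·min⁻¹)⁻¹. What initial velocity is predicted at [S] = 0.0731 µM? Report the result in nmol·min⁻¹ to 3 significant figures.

81.6 nmol·min⁻¹

The y-intercept is 1/Vmax, so Vmax = 1/0.00418 = 239 nmol·min⁻¹.
The slope is Km/Vmax, so Km = 0.000590 × 239 = 0.141 µM.
Then v = 239 × 0.0731/(0.141 + 0.0731) = 81.6 nmol·min⁻¹.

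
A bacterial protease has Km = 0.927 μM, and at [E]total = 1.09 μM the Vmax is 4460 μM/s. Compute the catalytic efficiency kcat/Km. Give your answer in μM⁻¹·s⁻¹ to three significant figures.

4410 μM⁻¹·s⁻¹

kcat = Vmax/[E]total = 4460/1.09 = 4090 s⁻¹.
kcat/Km = 4090/0.927 = 4410 μM⁻¹·s⁻¹.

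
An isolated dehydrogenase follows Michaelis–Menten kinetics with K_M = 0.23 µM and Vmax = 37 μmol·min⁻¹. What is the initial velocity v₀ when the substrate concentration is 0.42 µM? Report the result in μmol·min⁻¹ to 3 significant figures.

[S]/(Km+[S]) = 0.42/0.6500 = 0.6462, the fractional saturation.
v = 0.6462 × Vmax = 0.6462 × 37 = 23.9 μmol·min⁻¹.

23.9 μmol·min⁻¹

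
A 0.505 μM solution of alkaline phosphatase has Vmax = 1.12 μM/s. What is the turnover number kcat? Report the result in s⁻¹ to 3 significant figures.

kcat = Vmax/[E]total = 1.12 μM/s / 0.505 μM = 2.22 s⁻¹.

2.22 s⁻¹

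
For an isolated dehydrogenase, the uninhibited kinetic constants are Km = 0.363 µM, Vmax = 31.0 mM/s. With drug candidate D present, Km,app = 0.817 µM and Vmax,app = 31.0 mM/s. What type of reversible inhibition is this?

competitive

Km increases (0.363 → 0.817 µM) while Vmax is unchanged — the hallmark of competitive inhibition.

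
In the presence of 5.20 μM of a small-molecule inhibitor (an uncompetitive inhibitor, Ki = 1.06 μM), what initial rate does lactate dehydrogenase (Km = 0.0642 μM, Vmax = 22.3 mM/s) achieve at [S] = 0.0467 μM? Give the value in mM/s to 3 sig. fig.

With α = 1 + [I]/Ki = 1 + 5.20/1.06 = 5.906, the uncompetitive rate law is v = (Vmax/α)·[S] / (Km/α + [S]).
v = (22.3/5.906)×0.0467 / (0.0642/5.906 + 0.0467) = 0.1763/0.05757 = 3.06 mM/s.

3.06 mM/s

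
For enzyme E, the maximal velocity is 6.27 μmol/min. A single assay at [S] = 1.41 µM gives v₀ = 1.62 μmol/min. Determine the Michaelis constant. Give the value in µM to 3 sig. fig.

4.05 µM

From v = Vmax[S]/(Km+[S]), Km = [S](Vmax − v)/v.
Km = 1.41 × (6.27 − 1.62) / 1.62 = 6.556/1.62 = 4.05 µM.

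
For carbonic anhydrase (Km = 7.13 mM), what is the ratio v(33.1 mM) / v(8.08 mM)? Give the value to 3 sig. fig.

1.55

The fractional saturations are [S]/(Km+[S]) = 8.08/15.21 = 0.5312 and 33.1/40.23 = 0.8228.
v₂/v₁ is just their ratio: 0.8228/0.5312 = 1.55.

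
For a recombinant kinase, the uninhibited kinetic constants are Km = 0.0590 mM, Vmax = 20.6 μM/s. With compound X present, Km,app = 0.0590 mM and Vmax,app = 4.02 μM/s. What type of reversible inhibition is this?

noncompetitive

Vmax decreases (20.6 → 4.02 μM/s) while Km is unchanged — pure noncompetitive inhibition.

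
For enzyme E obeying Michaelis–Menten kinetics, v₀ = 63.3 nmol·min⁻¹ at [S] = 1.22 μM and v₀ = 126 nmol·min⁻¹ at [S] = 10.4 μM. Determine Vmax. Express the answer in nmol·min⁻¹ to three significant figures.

From v = Vmax[S]/(Km+[S]), each point gives Vmax = v(Km+[S])/[S].
Equating: 63.3(Km+1.22)/1.22 = 126(Km+10.4)/10.4.
51.89·Km + 63.3 = 12.12·Km + 126, so (51.89 − 12.12)·Km = 126 − 63.3.
Km = 62.70/39.77 = 1.58 μM; then Vmax = 63.3(1.58+1.22)/1.22 = 145 nmol·min⁻¹.

145 nmol·min⁻¹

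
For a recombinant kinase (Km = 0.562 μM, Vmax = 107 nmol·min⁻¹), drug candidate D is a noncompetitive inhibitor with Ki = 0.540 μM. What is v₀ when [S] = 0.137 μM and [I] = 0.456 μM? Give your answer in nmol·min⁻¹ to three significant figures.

11.4 nmol·min⁻¹

With α = 1 + [I]/Ki = 1 + 0.456/0.540 = 1.844, the noncompetitive rate law is v = (Vmax/α)·[S] / (Km + [S]).
v = (107/1.844)×0.137 / (0.562 + 0.137) = 7.948/0.6990 = 11.4 nmol·min⁻¹.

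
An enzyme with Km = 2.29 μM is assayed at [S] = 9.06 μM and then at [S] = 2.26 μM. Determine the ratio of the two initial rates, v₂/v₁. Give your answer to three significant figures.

The fractional saturations are [S]/(Km+[S]) = 9.06/11.35 = 0.7982 and 2.26/4.550 = 0.4967.
v₂/v₁ is just their ratio: 0.4967/0.7982 = 0.622.

0.622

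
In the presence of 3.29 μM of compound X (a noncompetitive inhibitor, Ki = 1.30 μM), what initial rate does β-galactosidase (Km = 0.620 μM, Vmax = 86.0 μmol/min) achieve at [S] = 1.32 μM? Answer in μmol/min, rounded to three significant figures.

With α = 1 + [I]/Ki = 1 + 3.29/1.30 = 3.531, the noncompetitive rate law is v = (Vmax/α)·[S] / (Km + [S]).
v = (86.0/3.531)×1.32 / (0.620 + 1.32) = 32.15/1.940 = 16.6 μmol/min.

16.6 μmol/min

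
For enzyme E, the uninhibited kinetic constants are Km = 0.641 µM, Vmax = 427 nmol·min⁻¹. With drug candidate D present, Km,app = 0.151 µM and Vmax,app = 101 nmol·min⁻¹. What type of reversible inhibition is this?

Both Km and Vmax decrease by the same factor (~4.24-fold) — characteristic of uncompetitive inhibition.

uncompetitive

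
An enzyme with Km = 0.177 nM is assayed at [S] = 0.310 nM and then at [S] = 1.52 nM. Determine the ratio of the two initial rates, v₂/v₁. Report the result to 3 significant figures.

1.41

Since Vmax cancels, v₂/v₁ = [S]₂(Km+[S]₁) / [S]₁(Km+[S]₂).
= 1.52×(0.177+0.310) / (0.310×(0.177+1.52)) = 0.7402/0.5261 = 1.41.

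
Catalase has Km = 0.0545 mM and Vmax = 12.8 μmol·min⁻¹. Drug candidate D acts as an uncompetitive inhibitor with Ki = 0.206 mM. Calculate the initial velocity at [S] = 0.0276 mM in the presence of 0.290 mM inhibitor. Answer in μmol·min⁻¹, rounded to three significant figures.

2.92 μmol·min⁻¹

α = 1 + [I]/Ki = 1 + 0.290/0.206 = 2.408.
For an uncompetitive inhibitor, both parameters are divided by α, giving Vmax/α and Km/α: Km,app = 0.0226 mM, Vmax,app = 5.32 μmol·min⁻¹.
v = Vmax,app·[S]/(Km,app + [S]) = 5.32 × 0.0276/(0.0226 + 0.0276) = 2.92 μmol·min⁻¹.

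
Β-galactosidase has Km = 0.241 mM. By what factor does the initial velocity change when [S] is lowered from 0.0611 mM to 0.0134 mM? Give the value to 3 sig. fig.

0.260

The fractional saturations are [S]/(Km+[S]) = 0.0611/0.3021 = 0.2023 and 0.0134/0.2544 = 0.05267.
v₂/v₁ is just their ratio: 0.05267/0.2023 = 0.260.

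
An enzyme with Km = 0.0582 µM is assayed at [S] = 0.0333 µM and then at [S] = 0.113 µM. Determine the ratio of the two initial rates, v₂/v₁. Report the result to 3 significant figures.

The fractional saturations are [S]/(Km+[S]) = 0.0333/0.09150 = 0.3639 and 0.113/0.1712 = 0.6600.
v₂/v₁ is just their ratio: 0.6600/0.3639 = 1.81.

1.81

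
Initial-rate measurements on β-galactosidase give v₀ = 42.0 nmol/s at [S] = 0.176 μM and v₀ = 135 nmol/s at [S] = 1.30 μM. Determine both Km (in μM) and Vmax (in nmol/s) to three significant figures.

Km = 0.690 μM; Vmax = 207 nmol/s

In reciprocal form, 1/v = (Km/Vmax)·(1/[S]) + 1/Vmax. The two points give (1/[S], 1/v) = (5.682, 0.02381) and (0.7692, 0.007407).
Slope = (0.02381 − 0.007407)/(5.682 − 0.7692) = 0.003339; intercept = 0.02381 − 0.003339×5.682 = 0.004839.
Vmax = 1/intercept = 207 nmol/s; Km = slope × Vmax = 0.003339 × 207 = 0.690 μM.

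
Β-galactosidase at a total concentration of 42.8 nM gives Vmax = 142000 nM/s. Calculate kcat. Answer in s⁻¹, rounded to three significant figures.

kcat = Vmax/[E]total = 142000 nM/s / 42.8 nM = 3320 s⁻¹.

3320 s⁻¹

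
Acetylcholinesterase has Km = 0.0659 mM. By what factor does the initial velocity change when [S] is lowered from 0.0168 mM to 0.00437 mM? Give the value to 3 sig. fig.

0.306

The fractional saturations are [S]/(Km+[S]) = 0.0168/0.08270 = 0.2031 and 0.00437/0.07027 = 0.06219.
v₂/v₁ is just their ratio: 0.06219/0.2031 = 0.306.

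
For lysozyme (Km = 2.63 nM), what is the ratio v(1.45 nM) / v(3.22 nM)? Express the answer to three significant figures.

Since Vmax cancels, v₂/v₁ = [S]₂(Km+[S]₁) / [S]₁(Km+[S]₂).
= 1.45×(2.63+3.22) / (3.22×(2.63+1.45)) = 8.482/13.14 = 0.646.

0.646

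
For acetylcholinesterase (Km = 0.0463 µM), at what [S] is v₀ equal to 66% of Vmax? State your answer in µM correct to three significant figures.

0.0899 µM

v/Vmax = [S]/(Km+[S]) = 0.66, so [S] = Km·0.66/(1 − 0.66) = 0.0463 × 1.941.
[S] = 0.0899 µM.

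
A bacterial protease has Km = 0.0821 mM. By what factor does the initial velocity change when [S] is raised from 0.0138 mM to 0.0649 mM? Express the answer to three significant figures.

The fractional saturations are [S]/(Km+[S]) = 0.0138/0.09590 = 0.1439 and 0.0649/0.1470 = 0.4415.
v₂/v₁ is just their ratio: 0.4415/0.1439 = 3.07.

3.07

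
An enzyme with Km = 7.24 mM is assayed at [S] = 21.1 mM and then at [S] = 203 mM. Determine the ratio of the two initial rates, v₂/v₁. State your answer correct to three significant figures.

Since Vmax cancels, v₂/v₁ = [S]₂(Km+[S]₁) / [S]₁(Km+[S]₂).
= 203×(7.24+21.1) / (21.1×(7.24+203)) = 5753/4436 = 1.30.

1.30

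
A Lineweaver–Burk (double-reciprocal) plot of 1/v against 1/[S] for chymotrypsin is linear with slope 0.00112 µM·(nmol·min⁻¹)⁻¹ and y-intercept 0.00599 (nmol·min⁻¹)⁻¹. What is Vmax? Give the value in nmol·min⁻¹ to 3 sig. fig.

The y-intercept of a Lineweaver–Burk plot equals 1/Vmax, so Vmax = 1/0.00599 = 167 nmol·min⁻¹.

167 nmol·min⁻¹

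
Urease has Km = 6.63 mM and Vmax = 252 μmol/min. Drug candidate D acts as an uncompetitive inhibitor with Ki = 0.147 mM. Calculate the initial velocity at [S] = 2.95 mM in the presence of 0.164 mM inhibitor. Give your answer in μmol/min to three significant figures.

57.8 μmol/min

With α = 1 + [I]/Ki = 1 + 0.164/0.147 = 2.116, the uncompetitive rate law is v = (Vmax/α)·[S] / (Km/α + [S]).
v = (252/2.116)×2.95 / (6.63/2.116 + 2.95) = 351.4/6.084 = 57.8 μmol/min.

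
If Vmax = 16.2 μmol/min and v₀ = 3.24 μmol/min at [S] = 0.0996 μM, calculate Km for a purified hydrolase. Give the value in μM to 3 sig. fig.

v/Vmax = 3.24/16.2 = 0.2000 = [S]/(Km+[S]).
So Km + [S] = [S]/0.2000 = 0.4980 μM, giving Km = 0.4980 − 0.0996 = 0.398 μM.

0.398 μM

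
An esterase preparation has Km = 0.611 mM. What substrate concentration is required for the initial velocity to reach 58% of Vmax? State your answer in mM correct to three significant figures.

0.844 mM

v/Vmax = [S]/(Km+[S]) = 0.58, so [S] = Km·0.58/(1 − 0.58) = 0.611 × 1.381.
[S] = 0.844 mM.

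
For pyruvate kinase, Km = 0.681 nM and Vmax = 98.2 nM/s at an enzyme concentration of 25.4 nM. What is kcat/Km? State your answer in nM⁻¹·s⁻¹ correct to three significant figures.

5.68 nM⁻¹·s⁻¹

kcat = Vmax/[E]total = 98.2/25.4 = 3.87 s⁻¹.
kcat/Km = 3.87/0.681 = 5.68 nM⁻¹·s⁻¹.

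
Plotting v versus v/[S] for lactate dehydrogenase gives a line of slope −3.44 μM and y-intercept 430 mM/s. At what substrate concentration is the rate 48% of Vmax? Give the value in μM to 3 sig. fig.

The Eadie–Hofstee slope gives Km = 3.44 μM (slope = −Km).
v/Vmax = [S]/(Km+[S]) = 0.48 ⇒ [S] = Km·0.48/(1−0.48) = 3.44 × 0.9231 = 3.18 μM.

3.18 μM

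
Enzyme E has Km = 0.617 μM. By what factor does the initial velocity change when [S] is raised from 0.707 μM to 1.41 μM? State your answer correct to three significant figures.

1.30

The fractional saturations are [S]/(Km+[S]) = 0.707/1.324 = 0.5340 and 1.41/2.027 = 0.6956.
v₂/v₁ is just their ratio: 0.6956/0.5340 = 1.30.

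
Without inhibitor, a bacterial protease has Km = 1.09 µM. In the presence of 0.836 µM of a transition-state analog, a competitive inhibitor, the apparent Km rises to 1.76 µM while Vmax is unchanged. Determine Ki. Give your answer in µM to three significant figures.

Competitive: Km,app = α·Km with α = 1 + [I]/Ki.
α = Km,app/Km = 1.76/1.09 = 1.615.
Ki = [I]/(α − 1) = 0.836/0.6147 = 1.36 µM.

1.36 µM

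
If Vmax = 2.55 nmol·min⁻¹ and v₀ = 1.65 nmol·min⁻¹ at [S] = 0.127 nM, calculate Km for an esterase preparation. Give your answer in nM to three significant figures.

From v = Vmax[S]/(Km+[S]), Km = [S](Vmax − v)/v.
Km = 0.127 × (2.55 − 1.65) / 1.65 = 0.1143/1.65 = 0.0693 nM.

0.0693 nM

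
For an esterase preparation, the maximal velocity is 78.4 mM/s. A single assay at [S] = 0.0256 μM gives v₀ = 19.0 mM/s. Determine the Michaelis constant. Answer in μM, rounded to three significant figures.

0.0800 μM

From v = Vmax[S]/(Km+[S]), Km = [S](Vmax − v)/v.
Km = 0.0256 × (78.4 − 19.0) / 19.0 = 1.521/19.0 = 0.0800 μM.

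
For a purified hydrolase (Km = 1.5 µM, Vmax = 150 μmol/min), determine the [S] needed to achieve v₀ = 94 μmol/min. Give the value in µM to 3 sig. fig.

The required fractional saturation is v/Vmax = 94/150 = 0.6267.
Then [S]/(Km+[S]) = 0.6267 ⇒ [S] = 1.5 × 0.6267/(1 − 0.6267) = 2.52 µM.

2.52 µM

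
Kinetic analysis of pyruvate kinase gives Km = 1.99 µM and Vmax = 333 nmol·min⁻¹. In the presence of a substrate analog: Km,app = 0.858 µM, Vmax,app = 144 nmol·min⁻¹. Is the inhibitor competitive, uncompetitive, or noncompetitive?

Both Km and Vmax decrease by the same factor (~2.32-fold) — characteristic of uncompetitive inhibition.

uncompetitive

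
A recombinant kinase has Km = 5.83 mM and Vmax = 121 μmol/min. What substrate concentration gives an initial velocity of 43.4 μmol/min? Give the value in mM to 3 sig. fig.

3.26 mM

Rearranging v = Vmax[S]/(Km+[S]) gives [S] = Km·v/(Vmax − v).
[S] = 5.83 × 43.4 / (121 − 43.4) = 253.0/77.60 = 3.26 mM.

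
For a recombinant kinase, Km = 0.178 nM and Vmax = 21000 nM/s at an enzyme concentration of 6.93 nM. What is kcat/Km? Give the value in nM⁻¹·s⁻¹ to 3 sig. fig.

kcat = Vmax/[E]total = 21000/6.93 = 3030 s⁻¹.
kcat/Km = 3030/0.178 = 17000 nM⁻¹·s⁻¹.

17000 nM⁻¹·s⁻¹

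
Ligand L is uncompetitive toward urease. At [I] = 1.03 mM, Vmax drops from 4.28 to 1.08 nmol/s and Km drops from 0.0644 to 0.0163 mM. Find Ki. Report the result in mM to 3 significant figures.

Uncompetitive: Vmax,app = Vmax/α (and Km,app = Km/α) with α = 1 + [I]/Ki.
α = Vmax/Vmax,app = 4.28/1.08 = 3.963.
Since α = 1 + [I]/Ki, [I]/Ki = 3.963 − 1 = 2.963 and Ki = 1.03/2.963 = 0.348 mM.

0.348 mM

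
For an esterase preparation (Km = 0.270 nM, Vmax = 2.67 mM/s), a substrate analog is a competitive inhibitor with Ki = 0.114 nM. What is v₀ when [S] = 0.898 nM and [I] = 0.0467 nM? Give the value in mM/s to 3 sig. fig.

1.88 mM/s

α = 1 + [I]/Ki = 1 + 0.0467/0.114 = 1.410.
For a competitive inhibitor, Vmax is unchanged and the apparent Km becomes α·Km: Km,app = 0.381 nM, Vmax,app = 2.67 mM/s.
v = Vmax,app·[S]/(Km,app + [S]) = 2.67 × 0.898/(0.381 + 0.898) = 1.88 mM/s.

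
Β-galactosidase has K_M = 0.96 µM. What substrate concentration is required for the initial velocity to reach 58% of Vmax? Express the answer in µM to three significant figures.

1.33 µM

v/Vmax = [S]/(Km+[S]) = 0.58, so [S] = Km·0.58/(1 − 0.58) = 0.96 × 1.381.
[S] = 1.33 µM.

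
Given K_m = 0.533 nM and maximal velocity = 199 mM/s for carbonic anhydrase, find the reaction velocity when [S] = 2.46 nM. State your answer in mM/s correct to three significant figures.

164 mM/s

[S]/(Km+[S]) = 2.46/2.993 = 0.8219, the fractional saturation.
v = 0.8219 × Vmax = 0.8219 × 199 = 164 mM/s.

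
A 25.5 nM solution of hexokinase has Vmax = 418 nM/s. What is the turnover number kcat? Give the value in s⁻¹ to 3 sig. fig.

kcat = Vmax/[E]total = 418 nM/s / 25.5 nM = 16.4 s⁻¹.

16.4 s⁻¹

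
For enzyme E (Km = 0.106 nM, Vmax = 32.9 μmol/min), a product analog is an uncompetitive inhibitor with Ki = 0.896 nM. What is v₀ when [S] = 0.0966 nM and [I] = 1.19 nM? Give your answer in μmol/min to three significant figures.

9.60 μmol/min

With α = 1 + [I]/Ki = 1 + 1.19/0.896 = 2.328, the uncompetitive rate law is v = (Vmax/α)·[S] / (Km/α + [S]).
v = (32.9/2.328)×0.0966 / (0.106/2.328 + 0.0966) = 1.365/0.1421 = 9.60 μmol/min.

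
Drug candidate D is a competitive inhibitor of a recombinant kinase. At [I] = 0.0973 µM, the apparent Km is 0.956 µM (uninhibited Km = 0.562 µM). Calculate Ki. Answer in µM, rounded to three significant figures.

0.139 µM

Competitive: Km,app = α·Km with α = 1 + [I]/Ki.
α = Km,app/Km = 0.956/0.562 = 1.701.
Since α = 1 + [I]/Ki, [I]/Ki = 1.701 − 1 = 0.7011 and Ki = 0.0973/0.7011 = 0.139 µM.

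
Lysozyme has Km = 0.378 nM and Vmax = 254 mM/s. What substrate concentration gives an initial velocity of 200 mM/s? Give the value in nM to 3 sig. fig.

1.40 nM

The required fractional saturation is v/Vmax = 200/254 = 0.7874.
Then [S]/(Km+[S]) = 0.7874 ⇒ [S] = 0.378 × 0.7874/(1 − 0.7874) = 1.40 nM.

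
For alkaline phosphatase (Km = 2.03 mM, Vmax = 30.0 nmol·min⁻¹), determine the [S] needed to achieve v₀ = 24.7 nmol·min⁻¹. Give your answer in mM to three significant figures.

Rearranging v = Vmax[S]/(Km+[S]) gives [S] = Km·v/(Vmax − v).
[S] = 2.03 × 24.7 / (30.0 − 24.7) = 50.14/5.300 = 9.46 mM.

9.46 mM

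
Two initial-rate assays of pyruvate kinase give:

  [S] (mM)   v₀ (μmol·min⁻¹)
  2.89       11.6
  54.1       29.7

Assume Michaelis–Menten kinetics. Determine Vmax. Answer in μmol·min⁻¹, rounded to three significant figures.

32.6 μmol·min⁻¹

In reciprocal form, 1/v = (Km/Vmax)·(1/[S]) + 1/Vmax. The two points give (1/[S], 1/v) = (0.3460, 0.08621) and (0.01848, 0.03367).
Slope = (0.08621 − 0.03367)/(0.3460 − 0.01848) = 0.1604; intercept = 0.08621 − 0.1604×0.3460 = 0.03071.
Vmax = 1/intercept = 32.6 μmol·min⁻¹; Km = slope × Vmax = 0.1604 × 32.6 = 5.22 mM.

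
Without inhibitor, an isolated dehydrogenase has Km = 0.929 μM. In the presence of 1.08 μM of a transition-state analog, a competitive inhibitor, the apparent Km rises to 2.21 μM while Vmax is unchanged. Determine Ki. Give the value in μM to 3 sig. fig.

Competitive: Km,app = α·Km with α = 1 + [I]/Ki.
α = Km,app/Km = 2.21/0.929 = 2.379.
Ki = [I]/(α − 1) = 1.08/1.379 = 0.783 μM.

0.783 μM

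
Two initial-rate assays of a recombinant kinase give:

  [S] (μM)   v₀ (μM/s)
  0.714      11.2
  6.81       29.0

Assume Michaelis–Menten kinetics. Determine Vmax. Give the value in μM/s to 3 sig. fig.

35.6 μM/s

From v = Vmax[S]/(Km+[S]), each point gives Vmax = v(Km+[S])/[S].
Equating: 11.2(Km+0.714)/0.714 = 29.0(Km+6.81)/6.81.
15.69·Km + 11.2 = 4.258·Km + 29.0, so (15.69 − 4.258)·Km = 29.0 − 11.2.
Km = 17.80/11.43 = 1.56 μM; then Vmax = 11.2(1.56+0.714)/0.714 = 35.6 μM/s.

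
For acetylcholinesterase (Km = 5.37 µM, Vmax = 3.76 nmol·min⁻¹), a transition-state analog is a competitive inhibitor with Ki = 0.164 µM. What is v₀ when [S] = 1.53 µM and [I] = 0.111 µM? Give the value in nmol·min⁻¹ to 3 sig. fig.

0.546 nmol·min⁻¹

With α = 1 + [I]/Ki = 1 + 0.111/0.164 = 1.677, the competitive rate law is v = Vmax[S] / (αKm + [S]).
v = 3.76×1.53 / (1.677×5.37 + 1.53) = 5.753/10.53 = 0.546 nmol·min⁻¹.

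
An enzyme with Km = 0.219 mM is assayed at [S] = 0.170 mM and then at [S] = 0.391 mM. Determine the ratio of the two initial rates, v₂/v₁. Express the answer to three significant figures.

The fractional saturations are [S]/(Km+[S]) = 0.170/0.3890 = 0.4370 and 0.391/0.6100 = 0.6410.
v₂/v₁ is just their ratio: 0.6410/0.4370 = 1.47.

1.47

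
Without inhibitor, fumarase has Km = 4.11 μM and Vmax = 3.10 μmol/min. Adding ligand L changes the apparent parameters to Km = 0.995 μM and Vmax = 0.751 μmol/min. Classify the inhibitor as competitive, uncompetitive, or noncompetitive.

Both Km and Vmax decrease by the same factor (~4.13-fold) — characteristic of uncompetitive inhibition.

uncompetitive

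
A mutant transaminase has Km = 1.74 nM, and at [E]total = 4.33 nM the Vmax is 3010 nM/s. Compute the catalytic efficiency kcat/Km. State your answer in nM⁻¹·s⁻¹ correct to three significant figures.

kcat = Vmax/[E]total = 3010/4.33 = 695 s⁻¹.
kcat/Km = 695/1.74 = 400 nM⁻¹·s⁻¹.

400 nM⁻¹·s⁻¹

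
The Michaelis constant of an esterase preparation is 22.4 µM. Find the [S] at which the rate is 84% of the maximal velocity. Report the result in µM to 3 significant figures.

118 µM

v/Vmax = [S]/(Km+[S]) = 0.84, so [S] = Km·0.84/(1 − 0.84) = 22.4 × 5.250.
[S] = 118 µM.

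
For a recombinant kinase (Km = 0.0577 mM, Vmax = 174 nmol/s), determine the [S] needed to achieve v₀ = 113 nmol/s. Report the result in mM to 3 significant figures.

Rearranging v = Vmax[S]/(Km+[S]) gives [S] = Km·v/(Vmax − v).
[S] = 0.0577 × 113 / (174 − 113) = 6.520/61.00 = 0.107 mM.

0.107 mM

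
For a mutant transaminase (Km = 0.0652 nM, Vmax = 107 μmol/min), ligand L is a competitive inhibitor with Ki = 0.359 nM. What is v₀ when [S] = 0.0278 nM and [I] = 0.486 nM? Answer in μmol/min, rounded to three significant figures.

16.4 μmol/min

With α = 1 + [I]/Ki = 1 + 0.486/0.359 = 2.354, the competitive rate law is v = Vmax[S] / (αKm + [S]).
v = 107×0.0278 / (2.354×0.0652 + 0.0278) = 2.975/0.1813 = 16.4 μmol/min.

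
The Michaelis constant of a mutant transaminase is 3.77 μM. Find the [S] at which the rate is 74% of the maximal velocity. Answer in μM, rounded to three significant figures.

10.7 μM

v/Vmax = [S]/(Km+[S]) = 0.74, so [S] = Km·0.74/(1 − 0.74) = 3.77 × 2.846.
[S] = 10.7 μM.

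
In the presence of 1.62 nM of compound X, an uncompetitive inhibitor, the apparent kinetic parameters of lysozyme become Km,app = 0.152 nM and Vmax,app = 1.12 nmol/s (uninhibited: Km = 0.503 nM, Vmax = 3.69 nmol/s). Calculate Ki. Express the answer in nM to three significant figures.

Uncompetitive: Vmax,app = Vmax/α (and Km,app = Km/α) with α = 1 + [I]/Ki.
α = Vmax/Vmax,app = 3.69/1.12 = 3.295.
Ki = [I]/(α − 1) = 1.62/2.295 = 0.706 nM.

0.706 nM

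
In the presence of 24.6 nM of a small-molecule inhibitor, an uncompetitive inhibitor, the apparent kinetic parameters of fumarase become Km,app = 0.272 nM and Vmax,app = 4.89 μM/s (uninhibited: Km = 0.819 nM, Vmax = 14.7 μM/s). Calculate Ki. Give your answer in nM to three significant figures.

Uncompetitive: Vmax,app = Vmax/α (and Km,app = Km/α) with α = 1 + [I]/Ki.
α = Vmax/Vmax,app = 14.7/4.89 = 3.006.
Since α = 1 + [I]/Ki, [I]/Ki = 3.006 − 1 = 2.006 and Ki = 24.6/2.006 = 12.3 nM.

12.3 nM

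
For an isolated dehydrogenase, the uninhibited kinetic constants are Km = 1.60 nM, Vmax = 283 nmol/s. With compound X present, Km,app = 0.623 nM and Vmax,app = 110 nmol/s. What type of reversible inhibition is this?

uncompetitive

Both Km and Vmax decrease by the same factor (~2.57-fold) — characteristic of uncompetitive inhibition.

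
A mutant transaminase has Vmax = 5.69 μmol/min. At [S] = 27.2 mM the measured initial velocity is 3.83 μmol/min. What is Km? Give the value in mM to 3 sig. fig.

From v = Vmax[S]/(Km+[S]), Km = [S](Vmax − v)/v.
Km = 27.2 × (5.69 − 3.83) / 3.83 = 50.59/3.83 = 13.2 mM.

13.2 mM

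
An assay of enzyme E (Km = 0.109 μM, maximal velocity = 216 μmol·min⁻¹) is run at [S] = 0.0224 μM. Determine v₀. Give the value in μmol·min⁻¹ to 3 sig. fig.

36.8 μmol·min⁻¹

v = Vmax·[S]/(Km + [S]) = 216 × 0.0224 / (0.109 + 0.0224)
  = 4.838 / 0.1314 = 36.8 μmol·min⁻¹.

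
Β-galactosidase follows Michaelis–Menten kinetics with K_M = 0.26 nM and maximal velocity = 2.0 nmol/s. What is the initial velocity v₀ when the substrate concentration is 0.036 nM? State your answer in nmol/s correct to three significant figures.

0.243 nmol/s

v = Vmax·[S]/(Km + [S]) = 2.0 × 0.036 / (0.26 + 0.036)
  = 0.07200 / 0.2960 = 0.243 nmol/s.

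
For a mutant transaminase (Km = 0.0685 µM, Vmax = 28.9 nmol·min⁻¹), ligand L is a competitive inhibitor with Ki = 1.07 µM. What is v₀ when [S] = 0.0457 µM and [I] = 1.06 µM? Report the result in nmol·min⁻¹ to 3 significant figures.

7.25 nmol·min⁻¹

With α = 1 + [I]/Ki = 1 + 1.06/1.07 = 1.991, the competitive rate law is v = Vmax[S] / (αKm + [S]).
v = 28.9×0.0457 / (1.991×0.0685 + 0.0457) = 1.321/0.1821 = 7.25 nmol·min⁻¹.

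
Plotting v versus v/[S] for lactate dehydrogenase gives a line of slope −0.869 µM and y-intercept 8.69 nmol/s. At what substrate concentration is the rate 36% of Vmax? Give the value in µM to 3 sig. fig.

0.489 µM

The Eadie–Hofstee slope gives Km = 0.869 µM (slope = −Km).
v/Vmax = [S]/(Km+[S]) = 0.36 ⇒ [S] = Km·0.36/(1−0.36) = 0.869 × 0.5625 = 0.489 µM.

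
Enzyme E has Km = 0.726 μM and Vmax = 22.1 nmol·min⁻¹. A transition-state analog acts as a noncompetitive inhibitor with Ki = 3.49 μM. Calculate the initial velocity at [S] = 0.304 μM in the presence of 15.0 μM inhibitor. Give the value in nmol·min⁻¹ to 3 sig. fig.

1.23 nmol·min⁻¹

With α = 1 + [I]/Ki = 1 + 15.0/3.49 = 5.298, the noncompetitive rate law is v = (Vmax/α)·[S] / (Km + [S]).
v = (22.1/5.298)×0.304 / (0.726 + 0.304) = 1.268/1.030 = 1.23 nmol·min⁻¹.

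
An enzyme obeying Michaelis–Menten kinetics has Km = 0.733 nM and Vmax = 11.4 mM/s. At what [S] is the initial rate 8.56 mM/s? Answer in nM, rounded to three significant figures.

2.21 nM

The required fractional saturation is v/Vmax = 8.56/11.4 = 0.7509.
Then [S]/(Km+[S]) = 0.7509 ⇒ [S] = 0.733 × 0.7509/(1 − 0.7509) = 2.21 nM.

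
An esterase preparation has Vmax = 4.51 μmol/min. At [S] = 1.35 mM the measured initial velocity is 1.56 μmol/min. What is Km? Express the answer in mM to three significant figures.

2.55 mM

From v = Vmax[S]/(Km+[S]), Km = [S](Vmax − v)/v.
Km = 1.35 × (4.51 − 1.56) / 1.56 = 3.982/1.56 = 2.55 mM.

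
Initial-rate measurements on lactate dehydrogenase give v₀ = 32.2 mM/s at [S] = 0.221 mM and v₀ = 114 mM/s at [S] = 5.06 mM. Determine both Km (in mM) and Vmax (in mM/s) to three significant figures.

In reciprocal form, 1/v = (Km/Vmax)·(1/[S]) + 1/Vmax. The two points give (1/[S], 1/v) = (4.525, 0.03106) and (0.1976, 0.008772).
Slope = (0.03106 − 0.008772)/(4.525 − 0.1976) = 0.005150; intercept = 0.03106 − 0.005150×4.525 = 0.007754.
Vmax = 1/intercept = 129 mM/s; Km = slope × Vmax = 0.005150 × 129 = 0.664 mM.

Km = 0.664 mM; Vmax = 129 mM/s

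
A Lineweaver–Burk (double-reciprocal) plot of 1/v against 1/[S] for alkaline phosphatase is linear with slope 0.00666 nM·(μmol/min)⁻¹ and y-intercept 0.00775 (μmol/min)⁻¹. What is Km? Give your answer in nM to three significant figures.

y-intercept = 1/Vmax ⇒ Vmax = 129 μmol/min; slope = Km/Vmax ⇒ Km = slope × Vmax.
Km = 0.00666 × 129 = 0.859 nM.

0.859 nM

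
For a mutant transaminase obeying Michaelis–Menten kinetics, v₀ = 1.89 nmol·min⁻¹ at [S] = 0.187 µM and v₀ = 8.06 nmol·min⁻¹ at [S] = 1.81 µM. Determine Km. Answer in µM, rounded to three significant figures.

1.09 µM

In reciprocal form, 1/v = (Km/Vmax)·(1/[S]) + 1/Vmax. The two points give (1/[S], 1/v) = (5.348, 0.5291) and (0.5525, 0.1241).
Slope = (0.5291 − 0.1241)/(5.348 − 0.5525) = 0.08447; intercept = 0.5291 − 0.08447×5.348 = 0.07740.
Vmax = 1/intercept = 12.9 nmol·min⁻¹; Km = slope × Vmax = 0.08447 × 12.9 = 1.09 µM.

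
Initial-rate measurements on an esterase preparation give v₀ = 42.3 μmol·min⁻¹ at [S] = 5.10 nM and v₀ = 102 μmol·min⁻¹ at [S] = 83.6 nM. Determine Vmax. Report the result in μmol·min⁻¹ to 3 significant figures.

112 μmol·min⁻¹

From v = Vmax[S]/(Km+[S]), each point gives Vmax = v(Km+[S])/[S].
Equating: 42.3(Km+5.10)/5.10 = 102(Km+83.6)/83.6.
8.294·Km + 42.3 = 1.220·Km + 102, so (8.294 − 1.220)·Km = 102 − 42.3.
Km = 59.70/7.074 = 8.44 nM; then Vmax = 42.3(8.44+5.10)/5.10 = 112 μmol·min⁻¹.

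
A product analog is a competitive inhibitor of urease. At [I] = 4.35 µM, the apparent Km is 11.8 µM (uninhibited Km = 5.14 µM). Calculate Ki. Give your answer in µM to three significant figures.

Competitive: Km,app = α·Km with α = 1 + [I]/Ki.
α = Km,app/Km = 11.8/5.14 = 2.296.
Since α = 1 + [I]/Ki, [I]/Ki = 2.296 − 1 = 1.296 and Ki = 4.35/1.296 = 3.36 µM.

3.36 µM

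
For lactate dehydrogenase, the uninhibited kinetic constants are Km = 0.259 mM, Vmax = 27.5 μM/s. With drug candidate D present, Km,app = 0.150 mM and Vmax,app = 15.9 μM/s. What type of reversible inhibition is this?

uncompetitive

Both Km and Vmax decrease by the same factor (~1.73-fold) — characteristic of uncompetitive inhibition.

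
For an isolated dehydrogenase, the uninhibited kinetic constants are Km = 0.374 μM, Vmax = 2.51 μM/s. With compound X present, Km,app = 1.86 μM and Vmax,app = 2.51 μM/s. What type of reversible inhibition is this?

competitive

Km increases (0.374 → 1.86 μM) while Vmax is unchanged — the hallmark of competitive inhibition.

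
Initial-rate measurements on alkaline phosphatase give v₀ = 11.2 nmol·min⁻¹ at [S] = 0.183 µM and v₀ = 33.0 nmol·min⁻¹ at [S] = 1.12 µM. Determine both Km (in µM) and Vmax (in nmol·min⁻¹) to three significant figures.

From v = Vmax[S]/(Km+[S]), each point gives Vmax = v(Km+[S])/[S].
Equating: 11.2(Km+0.183)/0.183 = 33.0(Km+1.12)/1.12.
61.20·Km + 11.2 = 29.46·Km + 33.0, so (61.20 − 29.46)·Km = 33.0 − 11.2.
Km = 21.80/31.74 = 0.687 µM; then Vmax = 11.2(0.687+0.183)/0.183 = 53.2 nmol·min⁻¹.

Km = 0.687 µM; Vmax = 53.2 nmol·min⁻¹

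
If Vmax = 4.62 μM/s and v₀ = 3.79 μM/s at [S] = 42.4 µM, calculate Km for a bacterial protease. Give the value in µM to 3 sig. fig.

9.29 µM

v/Vmax = 3.79/4.62 = 0.8203 = [S]/(Km+[S]).
So Km + [S] = [S]/0.8203 = 51.69 µM, giving Km = 51.69 − 42.4 = 9.29 µM.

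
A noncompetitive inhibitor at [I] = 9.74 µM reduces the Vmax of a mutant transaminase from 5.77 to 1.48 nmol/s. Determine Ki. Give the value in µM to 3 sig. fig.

Noncompetitive: Vmax,app = Vmax/α with α = 1 + [I]/Ki.
α = Vmax/Vmax,app = 5.77/1.48 = 3.899.
Since α = 1 + [I]/Ki, [I]/Ki = 3.899 − 1 = 2.899 and Ki = 9.74/2.899 = 3.36 µM.

3.36 µM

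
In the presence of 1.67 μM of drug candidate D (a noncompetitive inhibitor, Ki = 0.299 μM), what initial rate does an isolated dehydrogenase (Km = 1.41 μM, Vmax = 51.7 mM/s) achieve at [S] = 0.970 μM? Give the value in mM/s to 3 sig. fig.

α = 1 + [I]/Ki = 1 + 1.67/0.299 = 6.585.
For a noncompetitive inhibitor, Vmax is reduced to Vmax/α while Km is unchanged: Km,app = 1.41 μM, Vmax,app = 7.85 mM/s.
v = Vmax,app·[S]/(Km,app + [S]) = 7.85 × 0.970/(1.41 + 0.970) = 3.20 mM/s.

3.20 mM/s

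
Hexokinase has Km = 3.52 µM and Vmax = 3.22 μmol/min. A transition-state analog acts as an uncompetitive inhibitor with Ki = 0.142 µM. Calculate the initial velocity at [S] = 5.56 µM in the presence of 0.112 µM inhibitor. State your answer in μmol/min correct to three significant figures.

1.33 μmol/min

With α = 1 + [I]/Ki = 1 + 0.112/0.142 = 1.789, the uncompetitive rate law is v = (Vmax/α)·[S] / (Km/α + [S]).
v = (3.22/1.789)×5.56 / (3.52/1.789 + 5.56) = 10.01/7.528 = 1.33 μmol/min.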